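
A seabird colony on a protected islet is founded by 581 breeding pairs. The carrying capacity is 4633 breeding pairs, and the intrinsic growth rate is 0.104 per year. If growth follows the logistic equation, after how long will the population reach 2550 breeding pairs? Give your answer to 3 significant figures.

20.6 years

A = (K − N₀)/N₀ = (4633 − 581)/581 = 6.9742.
Solve 4633/(1 + 6.9742·e^(−0.104t)) = 2550: 1 + 6.9742·e^(−0.104t) = 1.8169, so e^(−0.104t) = 0.117127.
−0.104·t = ln(0.117127) = -2.1445, so t = 2.1445/0.104 = 20.62.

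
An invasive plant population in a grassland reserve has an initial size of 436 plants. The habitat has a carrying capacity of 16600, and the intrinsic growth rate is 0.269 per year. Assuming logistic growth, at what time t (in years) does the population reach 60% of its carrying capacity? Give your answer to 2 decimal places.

A = (K − N₀)/N₀ = (16600 − 436)/436 = 37.073.
Solve 16600/(1 + 37.073·e^(−0.269t)) = 9960: 1 + 37.073·e^(−0.269t) = 1.6667, so e^(−0.269t) = 0.0179823.
−0.269·t = ln(0.0179823) = -4.0184, so t = 4.0184/0.269 = 14.938.

14.94 years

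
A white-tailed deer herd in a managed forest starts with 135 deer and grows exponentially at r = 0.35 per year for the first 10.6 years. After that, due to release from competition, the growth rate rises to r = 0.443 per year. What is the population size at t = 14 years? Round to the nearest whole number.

Phase 1: N(10.6) = 135·e^(0.35×10.6) = 135·e^3.71 = 5515.26.
Phase 2 runs for 14 − 10.6 = 3.4 years at r = 0.443.
N(14) = 5515.26·e^(0.443×3.4) = 5515.26·e^1.506 = 24871.4.

24871 deer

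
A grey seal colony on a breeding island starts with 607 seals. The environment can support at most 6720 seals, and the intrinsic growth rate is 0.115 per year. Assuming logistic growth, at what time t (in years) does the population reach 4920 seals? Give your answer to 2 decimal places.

28.83 years

A = (K − N₀)/N₀ = (6720 − 607)/607 = 10.071.
Solve 6720/(1 + 10.071·e^(−0.115t)) = 4920: 1 + 10.071·e^(−0.115t) = 1.3659, so e^(−0.115t) = 0.036328.
−0.115·t = ln(0.036328) = -3.3152, so t = 3.3152/0.115 = 28.828.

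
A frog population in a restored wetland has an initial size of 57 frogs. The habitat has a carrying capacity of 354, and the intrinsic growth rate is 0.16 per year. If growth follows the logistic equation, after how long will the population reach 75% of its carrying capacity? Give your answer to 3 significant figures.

17.2 years

A = (K − N₀)/N₀ = (354 − 57)/57 = 5.2105.
Solve 354/(1 + 5.2105·e^(−0.16t)) = 265.5: 1 + 5.2105·e^(−0.16t) = 1.3333, so e^(−0.16t) = 0.0639731.
−0.16·t = ln(0.0639731) = -2.7493, so t = 2.7493/0.16 = 17.183.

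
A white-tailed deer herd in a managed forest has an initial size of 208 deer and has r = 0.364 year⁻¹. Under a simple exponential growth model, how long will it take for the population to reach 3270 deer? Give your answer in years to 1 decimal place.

Set N₀·e^(rt) = 3270: e^(0.364·t) = 3270/208 = 15.721.
0.364·t = ln(15.721) = 2.755, so t = 2.755/0.364 = 7.5687.

7.6 years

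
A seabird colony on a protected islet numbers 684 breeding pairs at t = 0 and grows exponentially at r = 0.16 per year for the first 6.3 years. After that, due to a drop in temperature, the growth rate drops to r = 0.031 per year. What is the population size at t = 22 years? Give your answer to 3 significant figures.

Phase 1: N(6.3) = 684·e^(0.16×6.3) = 684·e^1.008 = 1874.24.
Phase 2 runs for 22 − 6.3 = 15.7 years at r = 0.031.
N(22) = 1874.24·e^(0.031×15.7) = 1874.24·e^0.4867 = 3049.27.

3050 breeding pairs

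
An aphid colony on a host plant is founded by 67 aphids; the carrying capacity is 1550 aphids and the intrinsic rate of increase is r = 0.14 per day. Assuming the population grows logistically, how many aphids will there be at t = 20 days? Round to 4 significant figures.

A = (K − N₀)/N₀ = (1550 − 67)/67 = 22.134.
N(t) = K/(1 + A·e^(−rt)) = 1550/(1 + 22.134×e^(−0.14×20)).
e^(−2.8) = 0.06081; denominator = 1 + 22.134×0.06081 = 2.346.
N = 1550/2.346 = 660.702.

660.7 aphids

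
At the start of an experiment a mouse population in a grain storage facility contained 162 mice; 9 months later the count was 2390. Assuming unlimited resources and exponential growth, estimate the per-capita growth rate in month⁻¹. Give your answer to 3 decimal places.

0.299 per month

From N(t) = N₀·e^(rt): e^(r·9) = 2390/162 = 14.753.
r·9 = ln(14.753) = 2.6915, so r = 2.6915/9 = 0.29905.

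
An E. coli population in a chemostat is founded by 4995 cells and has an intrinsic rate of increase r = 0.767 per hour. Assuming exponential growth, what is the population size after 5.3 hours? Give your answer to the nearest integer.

291062 cells

N(t) = N₀·e^(rt) = 4995 × e^(0.767×5.3) = 4995 × e^4.065.
e^4.065 ≈ 58.271, so N ≈ 4995 × 58.271 = 291062.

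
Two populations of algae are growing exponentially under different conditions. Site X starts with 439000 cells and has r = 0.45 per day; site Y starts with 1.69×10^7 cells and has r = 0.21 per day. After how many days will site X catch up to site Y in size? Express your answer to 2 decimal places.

Set 439000·e^(0.45t) = 1.69×10^7·e^(0.21t).
e^((0.45 − 0.21)t) = 1.69×10^7/439000 → e^(0.24·t) = 38.497.
0.24·t = ln(38.497) = 3.6506, so t = 3.6506/0.24 = 15.211.

15.21 days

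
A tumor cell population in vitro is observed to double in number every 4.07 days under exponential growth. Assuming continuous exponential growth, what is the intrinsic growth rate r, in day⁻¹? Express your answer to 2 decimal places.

0.17 per day

r = ln(2)/t_d = 0.6931/4.07 = 0.17031.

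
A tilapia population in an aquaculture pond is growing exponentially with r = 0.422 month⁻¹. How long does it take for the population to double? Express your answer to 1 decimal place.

Doubling time t_d = ln(2)/r = 0.6931/0.422 = 1.6425.

1.6 months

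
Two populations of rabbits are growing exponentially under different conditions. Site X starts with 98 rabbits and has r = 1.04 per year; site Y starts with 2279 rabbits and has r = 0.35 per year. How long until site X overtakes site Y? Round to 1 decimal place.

Set 98·e^(1.04t) = 2279·e^(0.35t).
e^((1.04 − 0.35)t) = 2279/98 → e^(0.69·t) = 23.255.
0.69·t = ln(23.255) = 3.1465, so t = 3.1465/0.69 = 4.5602.

4.6 years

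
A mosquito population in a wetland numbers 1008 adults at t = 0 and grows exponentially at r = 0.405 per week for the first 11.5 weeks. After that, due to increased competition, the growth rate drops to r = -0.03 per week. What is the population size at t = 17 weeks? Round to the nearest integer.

90059 adults

Phase 1: N(11.5) = 1008·e^(0.405×11.5) = 1008·e^4.658 = 106215.
Phase 2 runs for 17 − 11.5 = 5.5 weeks at r = -0.03.
N(17) = 106215·e^(-0.03×5.5) = 106215·e^-0.165 = 90059.3.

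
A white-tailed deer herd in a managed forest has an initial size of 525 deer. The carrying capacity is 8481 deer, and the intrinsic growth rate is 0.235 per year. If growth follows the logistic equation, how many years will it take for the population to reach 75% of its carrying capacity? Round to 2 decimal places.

A = (K − N₀)/N₀ = (8481 − 525)/525 = 15.154.
Solve 8481/(1 + 15.154·e^(−0.235t)) = 6360.75: 1 + 15.154·e^(−0.235t) = 1.3333, so e^(−0.235t) = 0.021996.
−0.235·t = ln(0.021996) = -3.8169, so t = 3.8169/0.235 = 16.242.

16.24 years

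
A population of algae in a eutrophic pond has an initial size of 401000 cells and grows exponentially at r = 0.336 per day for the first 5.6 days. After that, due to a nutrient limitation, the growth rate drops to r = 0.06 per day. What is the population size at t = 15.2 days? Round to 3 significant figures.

4680000 cells

Phase 1: N(5.6) = 401000·e^(0.336×5.6) = 401000·e^1.882 = 2.632164×10^6.
Phase 2 runs for 15.2 − 5.6 = 9.6 days at r = 0.06.
N(15.2) = 2.632164×10^6·e^(0.06×9.6) = 2.632164×10^6·e^0.576 = 4.682378×10^6.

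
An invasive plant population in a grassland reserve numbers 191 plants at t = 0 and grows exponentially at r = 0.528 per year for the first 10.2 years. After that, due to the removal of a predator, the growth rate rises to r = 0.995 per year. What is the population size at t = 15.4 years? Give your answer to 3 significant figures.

Phase 1: N(10.2) = 191·e^(0.528×10.2) = 191·e^5.386 = 41684.
Phase 2 runs for 15.4 − 10.2 = 5.2 years at r = 0.995.
N(15.4) = 41684·e^(0.995×5.2) = 41684·e^5.174 = 7.36223×10^6.

7360000 plants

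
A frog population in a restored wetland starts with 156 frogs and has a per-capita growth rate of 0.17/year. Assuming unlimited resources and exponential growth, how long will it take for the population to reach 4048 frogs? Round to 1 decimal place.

19.2 years

Set N₀·e^(rt) = 4048: e^(0.17·t) = 4048/156 = 25.949.
0.17·t = ln(25.949) = 3.2561, so t = 3.2561/0.17 = 19.154.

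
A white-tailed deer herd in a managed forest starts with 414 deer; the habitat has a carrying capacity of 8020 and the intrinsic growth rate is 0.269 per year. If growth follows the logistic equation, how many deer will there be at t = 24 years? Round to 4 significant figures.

7795 deer

A = (K − N₀)/N₀ = (8020 − 414)/414 = 18.372.
N(t) = K/(1 + A·e^(−rt)) = 8020/(1 + 18.372×e^(−0.269×24)).
e^(−6.456) = 0.0015711; denominator = 1 + 18.372×0.0015711 = 1.0289.
N = 8020/1.0289 = 7795.01.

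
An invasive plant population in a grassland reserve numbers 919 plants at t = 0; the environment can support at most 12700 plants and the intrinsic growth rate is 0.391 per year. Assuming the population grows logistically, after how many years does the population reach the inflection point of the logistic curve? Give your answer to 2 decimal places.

Logistic growth is fastest at N = K/2 = 6350.
A = (K − N₀)/N₀ = 12.819. Set K/(1 + A·e^(−rt)) = K/2 → A·e^(−rt) = 1.
e^(−0.391t) = 1/12.819 = 0.078007, so t = ln(12.819)/0.391 = 2.551/0.391 = 6.5242.

6.52 years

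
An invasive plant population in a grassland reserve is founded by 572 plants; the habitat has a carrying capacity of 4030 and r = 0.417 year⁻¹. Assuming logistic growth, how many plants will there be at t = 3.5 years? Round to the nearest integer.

1676 plants

A = (K − N₀)/N₀ = (4030 − 572)/572 = 6.0455.
N(t) = K/(1 + A·e^(−rt)) = 4030/(1 + 6.0455×e^(−0.417×3.5)).
e^(−1.46) = 0.23235; denominator = 1 + 6.0455×0.23235 = 2.4047.
N = 4030/2.4047 = 1675.9.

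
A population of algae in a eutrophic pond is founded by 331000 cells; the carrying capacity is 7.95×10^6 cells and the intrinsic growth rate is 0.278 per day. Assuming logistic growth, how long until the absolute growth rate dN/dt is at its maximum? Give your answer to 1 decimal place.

Logistic growth is fastest at N = K/2 = 3.975×10^6.
A = (K − N₀)/N₀ = 23.018. Set K/(1 + A·e^(−rt)) = K/2 → A·e^(−rt) = 1.
e^(−0.278t) = 1/23.018 = 0.043444, so t = ln(23.018)/0.278 = 3.1363/0.278 = 11.282.

11.3 days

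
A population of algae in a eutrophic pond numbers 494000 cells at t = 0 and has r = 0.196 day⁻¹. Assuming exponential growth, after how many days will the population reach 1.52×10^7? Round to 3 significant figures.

17.5 days

Set N₀·e^(rt) = 1.52×10^7: e^(0.196·t) = 1.52×10^7/494000 = 30.769.
0.196·t = ln(30.769) = 3.4265, so t = 3.4265/0.196 = 17.482.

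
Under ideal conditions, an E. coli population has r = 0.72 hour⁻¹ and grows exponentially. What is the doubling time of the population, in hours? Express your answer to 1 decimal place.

1.0 hours

Doubling time t_d = ln(2)/r = 0.6931/0.72 = 0.9627.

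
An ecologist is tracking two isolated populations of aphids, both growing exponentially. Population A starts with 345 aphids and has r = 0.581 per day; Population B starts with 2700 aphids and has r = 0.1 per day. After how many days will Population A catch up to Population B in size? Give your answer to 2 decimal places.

4.28 days

Set 345·e^(0.581t) = 2700·e^(0.1t).
e^((0.581 − 0.1)t) = 2700/345 → e^(0.481·t) = 7.8261.
0.481·t = ln(7.8261) = 2.0575, so t = 2.0575/0.481 = 4.2775.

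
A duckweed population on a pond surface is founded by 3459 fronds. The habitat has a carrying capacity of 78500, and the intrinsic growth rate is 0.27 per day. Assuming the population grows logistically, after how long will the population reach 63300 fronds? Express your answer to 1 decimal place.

A = (K − N₀)/N₀ = (78500 − 3459)/3459 = 21.694.
Solve 78500/(1 + 21.694·e^(−0.27t)) = 63300: 1 + 21.694·e^(−0.27t) = 1.2401, so e^(−0.27t) = 0.0110686.
−0.27·t = ln(0.0110686) = -4.5036, so t = 4.5036/0.27 = 16.68.

16.7 days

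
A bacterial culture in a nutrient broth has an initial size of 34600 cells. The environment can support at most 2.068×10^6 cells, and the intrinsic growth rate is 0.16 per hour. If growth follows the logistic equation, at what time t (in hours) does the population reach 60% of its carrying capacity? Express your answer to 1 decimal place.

28.0 hours

A = (K − N₀)/N₀ = (2.068×10^6 − 34600)/34600 = 58.769.
Solve 2.068×10^6/(1 + 58.769·e^(−0.16t)) = 1.2408×10^6: 1 + 58.769·e^(−0.16t) = 1.6667, so e^(−0.16t) = 0.0113439.
−0.16·t = ln(0.0113439) = -4.4791, so t = 4.4791/0.16 = 27.994.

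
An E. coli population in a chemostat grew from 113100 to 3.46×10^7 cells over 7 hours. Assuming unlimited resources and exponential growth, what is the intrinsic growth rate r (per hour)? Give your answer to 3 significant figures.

0.818 per hour

From N(t) = N₀·e^(rt): e^(r·7) = 3.46×10^7/113100 = 305.92.
r·7 = ln(305.92) = 5.7233, so r = 5.7233/7 = 0.81762.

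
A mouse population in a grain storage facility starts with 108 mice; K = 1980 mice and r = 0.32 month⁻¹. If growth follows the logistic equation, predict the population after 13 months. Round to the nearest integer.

1558 mice

A = (K − N₀)/N₀ = (1980 − 108)/108 = 17.333.
N(t) = K/(1 + A·e^(−rt)) = 1980/(1 + 17.333×e^(−0.32×13)).
e^(−4.16) = 0.015608; denominator = 1 + 17.333×0.015608 = 1.2705.
N = 1980/1.2705 = 1558.4.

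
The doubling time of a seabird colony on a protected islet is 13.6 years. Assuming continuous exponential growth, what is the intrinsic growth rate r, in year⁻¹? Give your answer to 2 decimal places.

0.05 per year

r = ln(2)/t_d = 0.6931/13.6 = 0.050967.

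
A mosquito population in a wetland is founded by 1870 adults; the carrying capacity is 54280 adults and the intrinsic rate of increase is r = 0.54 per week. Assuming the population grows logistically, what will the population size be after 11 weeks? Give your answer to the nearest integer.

50551 adults

A = (K − N₀)/N₀ = (54280 − 1870)/1870 = 28.027.
N(t) = K/(1 + A·e^(−rt)) = 54280/(1 + 28.027×e^(−0.54×11)).
e^(−5.94) = 0.002632; denominator = 1 + 28.027×0.002632 = 1.0738.
N = 54280/1.0738 = 50551.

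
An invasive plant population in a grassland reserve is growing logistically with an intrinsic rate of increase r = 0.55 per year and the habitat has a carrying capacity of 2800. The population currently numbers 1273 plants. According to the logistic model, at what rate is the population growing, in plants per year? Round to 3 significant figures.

382 plants per year

dN/dt = rN(1 − N/K) = 0.55 × 1273 × (1 − 1273/2800).
1 − 1273/2800 = 0.54536; dN/dt = 0.55 × 1273 × 0.54536 = 381.83.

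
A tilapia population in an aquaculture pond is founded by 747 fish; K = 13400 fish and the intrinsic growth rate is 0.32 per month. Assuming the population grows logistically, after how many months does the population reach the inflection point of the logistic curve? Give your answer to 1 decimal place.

Logistic growth is fastest at N = K/2 = 6700.
A = (K − N₀)/N₀ = 16.938. Set K/(1 + A·e^(−rt)) = K/2 → A·e^(−rt) = 1.
e^(−0.32t) = 1/16.938 = 0.0590374, so t = ln(16.938)/0.32 = 2.8296/0.32 = 8.8425.

8.8 months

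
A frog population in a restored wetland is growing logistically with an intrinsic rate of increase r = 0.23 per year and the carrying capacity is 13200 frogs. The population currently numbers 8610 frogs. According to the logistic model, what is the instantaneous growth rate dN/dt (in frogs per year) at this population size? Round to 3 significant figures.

689 frogs per year

dN/dt = rN(1 − N/K) = 0.23 × 8610 × (1 − 8610/13200).
1 − 8610/13200 = 0.34773; dN/dt = 0.23 × 8610 × 0.34773 = 688.6.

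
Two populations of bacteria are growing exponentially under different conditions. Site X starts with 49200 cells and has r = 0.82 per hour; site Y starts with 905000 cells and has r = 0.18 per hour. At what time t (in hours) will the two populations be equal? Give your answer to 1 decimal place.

4.6 hours

Set 49200·e^(0.82t) = 905000·e^(0.18t).
e^((0.82 − 0.18)t) = 905000/49200 → e^(0.64·t) = 18.394.
0.64·t = ln(18.394) = 2.912, so t = 2.912/0.64 = 4.5501.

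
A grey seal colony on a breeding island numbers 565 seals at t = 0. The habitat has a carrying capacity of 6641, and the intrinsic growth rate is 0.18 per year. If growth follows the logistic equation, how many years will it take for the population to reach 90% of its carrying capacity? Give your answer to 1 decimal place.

25.4 years

A = (K − N₀)/N₀ = (6641 − 565)/565 = 10.754.
Solve 6641/(1 + 10.754·e^(−0.18t)) = 5976.9: 1 + 10.754·e^(−0.18t) = 1.1111, so e^(−0.18t) = 0.0103321.
−0.18·t = ln(0.0103321) = -4.5725, so t = 4.5725/0.18 = 25.403.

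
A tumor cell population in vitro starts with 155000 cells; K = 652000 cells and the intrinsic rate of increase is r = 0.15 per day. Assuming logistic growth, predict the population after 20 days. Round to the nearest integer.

A = (K − N₀)/N₀ = (652000 − 155000)/155000 = 3.2065.
N(t) = K/(1 + A·e^(−rt)) = 652000/(1 + 3.2065×e^(−0.15×20)).
e^(−3) = 0.049787; denominator = 1 + 3.2065×0.049787 = 1.1596.
N = 652000/1.1596 = 562244.

562244 cells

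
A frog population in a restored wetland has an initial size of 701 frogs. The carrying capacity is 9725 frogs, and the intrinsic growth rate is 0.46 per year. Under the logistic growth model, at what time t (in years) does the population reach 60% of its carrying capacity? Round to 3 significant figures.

A = (K − N₀)/N₀ = (9725 − 701)/701 = 12.873.
Solve 9725/(1 + 12.873·e^(−0.46t)) = 5835: 1 + 12.873·e^(−0.46t) = 1.6667, so e^(−0.46t) = 0.0517878.
−0.46·t = ln(0.0517878) = -2.9606, so t = 2.9606/0.46 = 6.4361.

6.44 years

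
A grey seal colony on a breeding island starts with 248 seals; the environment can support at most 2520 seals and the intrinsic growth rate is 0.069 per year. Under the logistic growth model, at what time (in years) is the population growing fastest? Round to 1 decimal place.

Logistic growth is fastest at N = K/2 = 1260.
A = (K − N₀)/N₀ = 9.1613. Set K/(1 + A·e^(−rt)) = K/2 → A·e^(−rt) = 1.
e^(−0.069t) = 1/9.1613 = 0.109155, so t = ln(9.1613)/0.069 = 2.215/0.069 = 32.101.

32.1 years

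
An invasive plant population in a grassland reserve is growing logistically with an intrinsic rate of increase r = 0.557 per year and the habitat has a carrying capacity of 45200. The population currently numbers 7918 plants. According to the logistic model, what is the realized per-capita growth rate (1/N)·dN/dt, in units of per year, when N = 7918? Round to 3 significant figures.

0.459 per year

(1/N)·dN/dt = r(1 − N/K) = 0.557 × (1 − 7918/45200).
= 0.557 × 0.82482 = 0.45943.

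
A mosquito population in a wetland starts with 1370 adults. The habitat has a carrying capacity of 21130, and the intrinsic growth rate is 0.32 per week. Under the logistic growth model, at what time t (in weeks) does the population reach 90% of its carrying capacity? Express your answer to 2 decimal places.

A = (K − N₀)/N₀ = (21130 − 1370)/1370 = 14.423.
Solve 21130/(1 + 14.423·e^(−0.32t)) = 19017: 1 + 14.423·e^(−0.32t) = 1.1111, so e^(−0.32t) = 0.00770355.
−0.32·t = ln(0.00770355) = -4.8661, so t = 4.8661/0.32 = 15.206.

15.21 weeks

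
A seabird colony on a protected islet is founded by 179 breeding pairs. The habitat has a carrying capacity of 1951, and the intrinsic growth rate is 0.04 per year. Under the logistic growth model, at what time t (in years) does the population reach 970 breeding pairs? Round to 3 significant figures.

57.0 years

A = (K − N₀)/N₀ = (1951 − 179)/179 = 9.8994.
Solve 1951/(1 + 9.8994·e^(−0.04t)) = 970: 1 + 9.8994·e^(−0.04t) = 2.0113, so e^(−0.04t) = 0.102161.
−0.04·t = ln(0.102161) = -2.2812, so t = 2.2812/0.04 = 57.03.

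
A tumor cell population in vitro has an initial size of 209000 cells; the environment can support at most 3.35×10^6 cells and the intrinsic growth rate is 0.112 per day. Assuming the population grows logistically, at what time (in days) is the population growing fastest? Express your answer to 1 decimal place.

24.2 days

Logistic growth is fastest at N = K/2 = 1.675×10^6.
A = (K − N₀)/N₀ = 15.029. Set K/(1 + A·e^(−rt)) = K/2 → A·e^(−rt) = 1.
e^(−0.112t) = 1/15.029 = 0.0665393, so t = ln(15.029)/0.112 = 2.71/0.112 = 24.196.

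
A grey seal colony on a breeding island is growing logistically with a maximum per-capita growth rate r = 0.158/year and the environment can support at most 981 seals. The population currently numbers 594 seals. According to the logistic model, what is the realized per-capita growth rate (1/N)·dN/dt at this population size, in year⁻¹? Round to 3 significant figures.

(1/N)·dN/dt = r(1 − N/K) = 0.158 × (1 − 594/981).
= 0.158 × 0.3945 = 0.06233.

0.0623 per year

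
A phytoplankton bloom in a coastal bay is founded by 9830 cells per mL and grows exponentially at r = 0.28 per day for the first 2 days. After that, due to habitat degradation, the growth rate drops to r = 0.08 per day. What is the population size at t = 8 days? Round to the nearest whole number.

Phase 1: N(2) = 9830·e^(0.28×2) = 9830·e^0.56 = 17209.1.
Phase 2 runs for 8 − 2 = 6 days at r = 0.08.
N(8) = 17209.1·e^(0.08×6) = 17209.1·e^0.48 = 27811.2.

27811 cells per mL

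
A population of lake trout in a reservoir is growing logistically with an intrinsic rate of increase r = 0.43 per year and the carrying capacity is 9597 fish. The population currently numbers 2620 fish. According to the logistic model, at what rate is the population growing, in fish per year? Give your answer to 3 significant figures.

dN/dt = rN(1 − N/K) = 0.43 × 2620 × (1 − 2620/9597).
1 − 2620/9597 = 0.727; dN/dt = 0.43 × 2620 × 0.727 = 819.04.

819 fish per year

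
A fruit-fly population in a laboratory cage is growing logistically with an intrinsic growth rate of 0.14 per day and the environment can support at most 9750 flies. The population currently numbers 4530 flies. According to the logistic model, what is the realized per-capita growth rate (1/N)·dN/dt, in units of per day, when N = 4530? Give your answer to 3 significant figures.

0.0750 per day

(1/N)·dN/dt = r(1 − N/K) = 0.14 × (1 − 4530/9750).
= 0.14 × 0.53538 = 0.074954.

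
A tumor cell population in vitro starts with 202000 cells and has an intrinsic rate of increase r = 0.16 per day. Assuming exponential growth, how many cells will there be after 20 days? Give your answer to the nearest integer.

N(t) = N₀·e^(rt) = 202000 × e^(0.16×20) = 202000 × e^3.2.
e^3.2 ≈ 24.533, so N ≈ 202000 × 24.533 = 4.955571×10^6.

4955571 cells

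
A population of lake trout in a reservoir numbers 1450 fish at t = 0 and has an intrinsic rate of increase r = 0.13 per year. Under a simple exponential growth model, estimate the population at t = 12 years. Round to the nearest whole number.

N(t) = N₀·e^(rt) = 1450 × e^(0.13×12) = 1450 × e^1.56.
e^1.56 ≈ 4.7588, so N ≈ 1450 × 4.7588 = 6900.29.

6900 fish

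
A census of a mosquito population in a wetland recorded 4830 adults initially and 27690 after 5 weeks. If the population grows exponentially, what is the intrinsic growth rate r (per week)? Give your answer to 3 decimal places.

From N(t) = N₀·e^(rt): e^(r·5) = 27690/4830 = 5.7329.
r·5 = ln(5.7329) = 1.7462, so r = 1.7462/5 = 0.34924.

0.349 per week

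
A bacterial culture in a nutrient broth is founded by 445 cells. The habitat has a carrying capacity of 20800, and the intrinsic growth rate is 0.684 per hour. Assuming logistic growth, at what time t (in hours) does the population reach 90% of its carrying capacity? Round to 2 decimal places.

A = (K − N₀)/N₀ = (20800 − 445)/445 = 45.742.
Solve 20800/(1 + 45.742·e^(−0.684t)) = 18720: 1 + 45.742·e^(−0.684t) = 1.1111, so e^(−0.684t) = 0.00242911.
−0.684·t = ln(0.00242911) = -6.0202, so t = 6.0202/0.684 = 8.8015.

8.80 hours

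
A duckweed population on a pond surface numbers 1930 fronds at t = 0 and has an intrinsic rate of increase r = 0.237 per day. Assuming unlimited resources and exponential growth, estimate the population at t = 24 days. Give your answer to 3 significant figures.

N(t) = N₀·e^(rt) = 1930 × e^(0.237×24) = 1930 × e^5.688.
e^5.688 ≈ 295.3, so N ≈ 1930 × 295.3 = 569934.

570000 fronds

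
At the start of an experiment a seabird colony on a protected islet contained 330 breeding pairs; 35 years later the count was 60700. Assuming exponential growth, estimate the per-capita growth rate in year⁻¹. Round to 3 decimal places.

0.149 per year

From N(t) = N₀·e^(rt): e^(r·35) = 60700/330 = 183.94.
r·35 = ln(183.94) = 5.2146, so r = 5.2146/35 = 0.14899.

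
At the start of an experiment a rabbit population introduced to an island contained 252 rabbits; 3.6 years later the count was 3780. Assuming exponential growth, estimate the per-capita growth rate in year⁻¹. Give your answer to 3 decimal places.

From N(t) = N₀·e^(rt): e^(r·3.6) = 3780/252 = 15.
r·3.6 = ln(15) = 2.7081, so r = 2.7081/3.6 = 0.75224.

0.752 per year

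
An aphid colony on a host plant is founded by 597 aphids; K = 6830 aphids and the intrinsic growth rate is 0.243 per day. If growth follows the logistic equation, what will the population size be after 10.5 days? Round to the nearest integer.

A = (K − N₀)/N₀ = (6830 − 597)/597 = 10.441.
N(t) = K/(1 + A·e^(−rt)) = 6830/(1 + 10.441×e^(−0.243×10.5)).
e^(−2.551) = 0.077965; denominator = 1 + 10.441×0.077965 = 1.814.
N = 6830/1.814 = 3765.18.

3765 aphids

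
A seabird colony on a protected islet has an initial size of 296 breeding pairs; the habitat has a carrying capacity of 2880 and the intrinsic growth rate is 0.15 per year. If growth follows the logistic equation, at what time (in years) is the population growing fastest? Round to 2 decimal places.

14.44 years

Logistic growth is fastest at N = K/2 = 1440.
A = (K − N₀)/N₀ = 8.7297. Set K/(1 + A·e^(−rt)) = K/2 → A·e^(−rt) = 1.
e^(−0.15t) = 1/8.7297 = 0.114551, so t = ln(8.7297)/0.15 = 2.1667/0.15 = 14.445.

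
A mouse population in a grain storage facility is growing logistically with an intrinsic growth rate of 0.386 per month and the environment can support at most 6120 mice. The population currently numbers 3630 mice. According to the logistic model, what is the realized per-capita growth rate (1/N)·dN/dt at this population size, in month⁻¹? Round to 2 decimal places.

(1/N)·dN/dt = r(1 − N/K) = 0.386 × (1 − 3630/6120).
= 0.386 × 0.40686 = 0.15705.

0.16 per month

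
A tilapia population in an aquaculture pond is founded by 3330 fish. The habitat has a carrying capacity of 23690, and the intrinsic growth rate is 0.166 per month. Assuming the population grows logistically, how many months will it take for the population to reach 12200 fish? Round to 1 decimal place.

A = (K − N₀)/N₀ = (23690 − 3330)/3330 = 6.1141.
Solve 23690/(1 + 6.1141·e^(−0.166t)) = 12200: 1 + 6.1141·e^(−0.166t) = 1.9418, so e^(−0.166t) = 0.154038.
−0.166·t = ln(0.154038) = -1.8706, so t = 1.8706/0.166 = 11.268.

11.3 months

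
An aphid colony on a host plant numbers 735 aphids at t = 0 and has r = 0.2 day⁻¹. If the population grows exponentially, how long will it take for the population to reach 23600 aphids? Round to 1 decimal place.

17.3 days

Set N₀·e^(rt) = 23600: e^(0.2·t) = 23600/735 = 32.109.
0.2·t = ln(32.109) = 3.4691, so t = 3.4691/0.2 = 17.346.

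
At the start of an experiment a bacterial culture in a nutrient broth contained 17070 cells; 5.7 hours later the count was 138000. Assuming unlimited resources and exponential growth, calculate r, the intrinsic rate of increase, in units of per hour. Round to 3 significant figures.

From N(t) = N₀·e^(rt): e^(r·5.7) = 138000/17070 = 8.0844.
r·5.7 = ln(8.0844) = 2.0899, so r = 2.0899/5.7 = 0.36665.

0.367 per hour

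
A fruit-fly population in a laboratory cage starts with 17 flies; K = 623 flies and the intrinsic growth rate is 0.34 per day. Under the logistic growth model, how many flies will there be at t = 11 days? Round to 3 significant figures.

337 flies

A = (K − N₀)/N₀ = (623 − 17)/17 = 35.647.
N(t) = K/(1 + A·e^(−rt)) = 623/(1 + 35.647×e^(−0.34×11)).
e^(−3.74) = 0.023754; denominator = 1 + 35.647×0.023754 = 1.8468.
N = 623/1.8468 = 337.347.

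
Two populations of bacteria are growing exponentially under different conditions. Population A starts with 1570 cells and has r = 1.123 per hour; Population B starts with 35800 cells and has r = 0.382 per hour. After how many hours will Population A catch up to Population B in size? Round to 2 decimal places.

4.22 hours

Set 1570·e^(1.123t) = 35800·e^(0.382t).
e^((1.123 − 0.382)t) = 35800/1570 → e^(0.741·t) = 22.803.
0.741·t = ln(22.803) = 3.1269, so t = 3.1269/0.741 = 4.2198.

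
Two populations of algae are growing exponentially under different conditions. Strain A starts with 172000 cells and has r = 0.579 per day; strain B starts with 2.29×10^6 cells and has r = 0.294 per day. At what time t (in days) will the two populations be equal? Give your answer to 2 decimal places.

9.08 days

Set 172000·e^(0.579t) = 2.29×10^6·e^(0.294t).
e^((0.579 − 0.294)t) = 2.29×10^6/172000 → e^(0.285·t) = 13.314.
0.285·t = ln(13.314) = 2.5888, so t = 2.5888/0.285 = 9.0836.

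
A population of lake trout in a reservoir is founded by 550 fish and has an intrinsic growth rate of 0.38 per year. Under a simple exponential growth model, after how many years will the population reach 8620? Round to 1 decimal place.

Set N₀·e^(rt) = 8620: e^(0.38·t) = 8620/550 = 15.673.
0.38·t = ln(15.673) = 2.7519, so t = 2.7519/0.38 = 7.2419.

7.2 years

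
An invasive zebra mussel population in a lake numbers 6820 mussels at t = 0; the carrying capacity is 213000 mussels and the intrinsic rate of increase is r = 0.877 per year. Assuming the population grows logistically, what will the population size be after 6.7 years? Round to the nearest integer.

196343 mussels

A = (K − N₀)/N₀ = (213000 − 6820)/6820 = 30.232.
N(t) = K/(1 + A·e^(−rt)) = 213000/(1 + 30.232×e^(−0.877×6.7)).
e^(−5.876) = 0.0028063; denominator = 1 + 30.232×0.0028063 = 1.0848.
N = 213000/1.0848 = 196343.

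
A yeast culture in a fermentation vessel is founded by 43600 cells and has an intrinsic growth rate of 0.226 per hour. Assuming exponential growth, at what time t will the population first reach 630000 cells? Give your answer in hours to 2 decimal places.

Set N₀·e^(rt) = 630000: e^(0.226·t) = 630000/43600 = 14.45.
0.226·t = ln(14.45) = 2.6707, so t = 2.6707/0.226 = 11.817.

11.82 hours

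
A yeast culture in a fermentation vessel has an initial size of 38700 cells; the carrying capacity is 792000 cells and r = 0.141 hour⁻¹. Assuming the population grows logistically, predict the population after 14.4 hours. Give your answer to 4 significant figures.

222800 cells

A = (K − N₀)/N₀ = (792000 − 38700)/38700 = 19.465.
N(t) = K/(1 + A·e^(−rt)) = 792000/(1 + 19.465×e^(−0.141×14.4)).
e^(−2.03) = 0.13128; denominator = 1 + 19.465×0.13128 = 3.5554.
N = 792000/3.5554 = 222757.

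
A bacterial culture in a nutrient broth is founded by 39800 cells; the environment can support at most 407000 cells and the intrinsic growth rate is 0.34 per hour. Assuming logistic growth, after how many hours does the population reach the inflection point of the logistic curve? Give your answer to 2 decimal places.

Logistic growth is fastest at N = K/2 = 203500.
A = (K − N₀)/N₀ = 9.2261. Set K/(1 + A·e^(−rt)) = K/2 → A·e^(−rt) = 1.
e^(−0.34t) = 1/9.2261 = 0.108388, so t = ln(9.2261)/0.34 = 2.222/0.34 = 6.5354.

6.54 hours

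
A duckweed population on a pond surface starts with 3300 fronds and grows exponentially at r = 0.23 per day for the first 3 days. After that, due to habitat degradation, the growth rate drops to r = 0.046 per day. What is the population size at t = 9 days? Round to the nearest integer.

Phase 1: N(3) = 3300·e^(0.23×3) = 3300·e^0.69 = 6579.26.
Phase 2 runs for 9 − 3 = 6 days at r = 0.046.
N(9) = 6579.26·e^(0.046×6) = 6579.26·e^0.276 = 8670.47.

8670 fronds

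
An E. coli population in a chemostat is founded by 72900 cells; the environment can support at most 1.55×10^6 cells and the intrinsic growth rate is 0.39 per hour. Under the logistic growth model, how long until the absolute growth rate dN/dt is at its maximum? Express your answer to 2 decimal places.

Logistic growth is fastest at N = K/2 = 775000.
A = (K − N₀)/N₀ = 20.262. Set K/(1 + A·e^(−rt)) = K/2 → A·e^(−rt) = 1.
e^(−0.39t) = 1/20.262 = 0.0493535, so t = ln(20.262)/0.39 = 3.0087/0.39 = 7.7147.

7.71 hours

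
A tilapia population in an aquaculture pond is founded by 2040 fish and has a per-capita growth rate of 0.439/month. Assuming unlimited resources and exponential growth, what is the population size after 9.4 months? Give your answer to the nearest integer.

N(t) = N₀·e^(rt) = 2040 × e^(0.439×9.4) = 2040 × e^4.127.
e^4.127 ≈ 61.967, so N ≈ 2040 × 61.967 = 126412.

126412 fish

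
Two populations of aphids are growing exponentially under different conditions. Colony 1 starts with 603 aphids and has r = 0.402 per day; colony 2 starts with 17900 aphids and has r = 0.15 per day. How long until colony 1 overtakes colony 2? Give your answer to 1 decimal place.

13.5 days

Set 603·e^(0.402t) = 17900·e^(0.15t).
e^((0.402 − 0.15)t) = 17900/603 → e^(0.252·t) = 29.685.
0.252·t = ln(29.685) = 3.3906, so t = 3.3906/0.252 = 13.455.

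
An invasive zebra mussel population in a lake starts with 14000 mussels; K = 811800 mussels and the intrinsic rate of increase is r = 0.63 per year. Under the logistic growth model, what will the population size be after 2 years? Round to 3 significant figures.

47300 mussels

A = (K − N₀)/N₀ = (811800 − 14000)/14000 = 56.986.
N(t) = K/(1 + A·e^(−rt)) = 811800/(1 + 56.986×e^(−0.63×2)).
e^(−1.26) = 0.28365; denominator = 1 + 56.986×0.28365 = 17.164.
N = 811800/17.164 = 47296.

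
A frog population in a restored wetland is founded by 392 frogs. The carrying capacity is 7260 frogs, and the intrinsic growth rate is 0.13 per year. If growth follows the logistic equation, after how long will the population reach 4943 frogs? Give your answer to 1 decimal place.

A = (K − N₀)/N₀ = (7260 − 392)/392 = 17.52.
Solve 7260/(1 + 17.52·e^(−0.13t)) = 4943: 1 + 17.52·e^(−0.13t) = 1.4687, so e^(−0.13t) = 0.0267542.
−0.13·t = ln(0.0267542) = -3.6211, so t = 3.6211/0.13 = 27.854.

27.9 years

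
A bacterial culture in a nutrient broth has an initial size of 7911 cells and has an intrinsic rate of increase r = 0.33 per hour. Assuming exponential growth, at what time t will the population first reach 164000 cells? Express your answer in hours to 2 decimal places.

9.19 hours

Set N₀·e^(rt) = 164000: e^(0.33·t) = 164000/7911 = 20.731.
0.33·t = ln(20.731) = 3.0316, so t = 3.0316/0.33 = 9.1867.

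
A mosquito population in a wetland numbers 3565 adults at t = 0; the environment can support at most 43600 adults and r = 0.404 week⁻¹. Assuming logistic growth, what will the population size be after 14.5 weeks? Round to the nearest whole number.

42245 adults

A = (K − N₀)/N₀ = (43600 − 3565)/3565 = 11.23.
N(t) = K/(1 + A·e^(−rt)) = 43600/(1 + 11.23×e^(−0.404×14.5)).
e^(−5.858) = 0.002857; denominator = 1 + 11.23×0.002857 = 1.0321.
N = 43600/1.0321 = 42244.6.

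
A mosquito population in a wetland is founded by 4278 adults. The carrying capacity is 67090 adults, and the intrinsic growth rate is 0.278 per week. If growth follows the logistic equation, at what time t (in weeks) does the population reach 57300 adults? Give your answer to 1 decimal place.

16.0 weeks

A = (K − N₀)/N₀ = (67090 − 4278)/4278 = 14.683.
Solve 67090/(1 + 14.683·e^(−0.278t)) = 57300: 1 + 14.683·e^(−0.278t) = 1.1709, so e^(−0.278t) = 0.0116366.
−0.278·t = ln(0.0116366) = -4.4536, so t = 4.4536/0.278 = 16.02.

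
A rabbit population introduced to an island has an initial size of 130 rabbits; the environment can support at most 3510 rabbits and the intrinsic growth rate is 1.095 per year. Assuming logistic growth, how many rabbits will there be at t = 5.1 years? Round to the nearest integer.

A = (K − N₀)/N₀ = (3510 − 130)/130 = 26.
N(t) = K/(1 + A·e^(−rt)) = 3510/(1 + 26×e^(−1.095×5.1)).
e^(−5.584) = 0.0037556; denominator = 1 + 26×0.0037556 = 1.0976.
N = 3510/1.0976 = 3197.75.

3198 rabbits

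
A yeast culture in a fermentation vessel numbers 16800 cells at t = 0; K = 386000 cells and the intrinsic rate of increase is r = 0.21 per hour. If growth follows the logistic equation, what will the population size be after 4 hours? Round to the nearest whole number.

36806 cells

A = (K − N₀)/N₀ = (386000 − 16800)/16800 = 21.976.
N(t) = K/(1 + A·e^(−rt)) = 386000/(1 + 21.976×e^(−0.21×4)).
e^(−0.84) = 0.43171; denominator = 1 + 21.976×0.43171 = 10.487.
N = 386000/10.487 = 36806.2.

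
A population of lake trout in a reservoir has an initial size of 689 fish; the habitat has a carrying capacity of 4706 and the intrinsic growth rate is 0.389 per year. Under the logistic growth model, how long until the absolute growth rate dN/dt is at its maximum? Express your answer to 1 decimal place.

4.5 years

Logistic growth is fastest at N = K/2 = 2353.
A = (K − N₀)/N₀ = 5.8302. Set K/(1 + A·e^(−rt)) = K/2 → A·e^(−rt) = 1.
e^(−0.389t) = 1/5.8302 = 0.171521, so t = ln(5.8302)/0.389 = 1.763/0.389 = 4.5323.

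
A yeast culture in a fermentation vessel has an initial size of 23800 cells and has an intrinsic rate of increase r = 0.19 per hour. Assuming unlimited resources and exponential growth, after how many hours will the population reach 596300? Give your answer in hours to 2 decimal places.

Set N₀·e^(rt) = 596300: e^(0.19·t) = 596300/23800 = 25.055.
0.19·t = ln(25.055) = 3.2211, so t = 3.2211/0.19 = 16.953.

16.95 hours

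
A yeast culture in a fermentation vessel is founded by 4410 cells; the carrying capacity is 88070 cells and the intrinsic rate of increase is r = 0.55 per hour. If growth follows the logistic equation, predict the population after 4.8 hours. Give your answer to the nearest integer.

A = (K − N₀)/N₀ = (88070 − 4410)/4410 = 18.971.
N(t) = K/(1 + A·e^(−rt)) = 88070/(1 + 18.971×e^(−0.55×4.8)).
e^(−2.64) = 0.071361; denominator = 1 + 18.971×0.071361 = 2.3538.
N = 88070/2.3538 = 37416.7.

37417 cells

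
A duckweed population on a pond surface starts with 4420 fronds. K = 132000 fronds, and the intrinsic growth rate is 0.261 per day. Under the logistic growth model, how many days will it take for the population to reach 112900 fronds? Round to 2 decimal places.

A = (K − N₀)/N₀ = (132000 − 4420)/4420 = 28.864.
Solve 132000/(1 + 28.864·e^(−0.261t)) = 112900: 1 + 28.864·e^(−0.261t) = 1.1692, so e^(−0.261t) = 0.0058611.
−0.261·t = ln(0.0058611) = -5.1394, so t = 5.1394/0.261 = 19.691.

19.69 days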